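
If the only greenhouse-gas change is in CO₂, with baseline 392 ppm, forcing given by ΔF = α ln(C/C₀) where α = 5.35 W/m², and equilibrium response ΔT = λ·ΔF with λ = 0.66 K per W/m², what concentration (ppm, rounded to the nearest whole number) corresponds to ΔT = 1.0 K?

Required forcing: ΔF = ΔT/λ = 1.0/0.66 = 1.5152 W/m².
Then ln(C/392) = ΔF/5.35 = 1.5152/5.35 = 0.28321.
So C = 392 × e^0.28321 = 392 × 1.32738 = 520.33 ppm.

C ≈ 520 ppm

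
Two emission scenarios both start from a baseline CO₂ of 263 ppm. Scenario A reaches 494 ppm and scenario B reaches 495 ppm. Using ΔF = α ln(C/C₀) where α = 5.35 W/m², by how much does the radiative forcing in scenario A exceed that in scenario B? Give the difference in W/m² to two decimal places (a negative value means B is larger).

ΔF_A − ΔF_B = -0.01 W/m²

ΔF_A = 5.35 ln(494/263) = 5.35 × 0.63038 = 3.3725 W/m².
ΔF_B = 5.35 ln(495/263) = 5.35 × 0.63240 = 3.3833 W/m².
Difference: 3.3725 − 3.3833 = -0.0108 W/m².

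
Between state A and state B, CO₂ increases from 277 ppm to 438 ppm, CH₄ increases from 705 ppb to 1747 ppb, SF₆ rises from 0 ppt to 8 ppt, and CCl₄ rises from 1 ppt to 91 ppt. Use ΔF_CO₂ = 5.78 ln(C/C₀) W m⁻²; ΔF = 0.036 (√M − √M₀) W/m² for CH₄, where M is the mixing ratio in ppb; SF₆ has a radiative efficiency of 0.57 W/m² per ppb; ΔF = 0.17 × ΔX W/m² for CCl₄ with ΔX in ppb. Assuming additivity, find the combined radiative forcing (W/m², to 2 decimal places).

CO₂: 5.78 × ln(438/277) = 5.78 × ln(1.58123) = 5.78 × 0.45820 = 2.6484 W/m².
CH₄: 0.036 × (√1747 − √705) = 0.036 × (41.7971 − 26.5518) = 0.036 × 15.2453 = 0.5488 W/m².
SF₆: Δ = 8 − 0 = 8 ppt = 0.008 ppb; ΔF = 0.57 × 0.008 = 0.0046 W/m².
CCl₄: Δ = 91 − 1 = 90 ppt = 0.090 ppb; ΔF = 0.17 × 0.090 = 0.0153 W/m².
Total ΔF = 2.6484 + 0.5488 + 0.0046 + 0.0153 = 3.2171 W/m².

ΔF = 3.22 W/m²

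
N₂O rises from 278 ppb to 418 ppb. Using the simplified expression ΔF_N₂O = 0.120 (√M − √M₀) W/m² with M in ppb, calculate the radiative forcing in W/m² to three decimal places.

ΔF = 0.453 W/m²

N₂O: 0.120 × (√418 − √278) = 0.120 × (20.4450 − 16.6733) = 0.120 × 3.7717 = 0.4526 W/m².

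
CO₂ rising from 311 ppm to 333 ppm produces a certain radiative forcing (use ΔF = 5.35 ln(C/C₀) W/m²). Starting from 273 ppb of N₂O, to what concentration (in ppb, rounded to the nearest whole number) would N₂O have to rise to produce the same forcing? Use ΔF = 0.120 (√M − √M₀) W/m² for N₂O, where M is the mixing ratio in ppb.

M ≈ 383 ppb

CO₂ forcing: 5.35 × ln(333/311) = 5.35 × 0.068350 = 0.36567 W/m².
Set 0.120(√M − √273) = 0.36567: √M = 0.36567/0.120 + √273 = 3.0473 + 16.5227 = 19.5700.
M = (19.5700)² = 382.98 ppb.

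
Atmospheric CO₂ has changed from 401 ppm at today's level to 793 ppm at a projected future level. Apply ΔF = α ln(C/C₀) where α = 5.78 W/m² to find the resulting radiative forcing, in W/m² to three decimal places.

ΔF = 3.941 W/m²

CO₂: 5.78 × ln(793/401) = 5.78 × ln(1.97756) = 5.78 × 0.68186 = 3.9412 W/m².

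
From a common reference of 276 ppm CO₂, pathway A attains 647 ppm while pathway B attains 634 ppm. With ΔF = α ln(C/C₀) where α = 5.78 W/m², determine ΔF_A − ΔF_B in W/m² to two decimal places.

ΔF_A = 5.78 ln(647/276) = 5.78 × 0.85195 = 4.9243 W/m².
ΔF_B = 5.78 ln(634/276) = 5.78 × 0.83165 = 4.8069 W/m².
Difference: 4.9243 − 4.8069 = 0.1174 W/m².

ΔF_A − ΔF_B = 0.12 W/m²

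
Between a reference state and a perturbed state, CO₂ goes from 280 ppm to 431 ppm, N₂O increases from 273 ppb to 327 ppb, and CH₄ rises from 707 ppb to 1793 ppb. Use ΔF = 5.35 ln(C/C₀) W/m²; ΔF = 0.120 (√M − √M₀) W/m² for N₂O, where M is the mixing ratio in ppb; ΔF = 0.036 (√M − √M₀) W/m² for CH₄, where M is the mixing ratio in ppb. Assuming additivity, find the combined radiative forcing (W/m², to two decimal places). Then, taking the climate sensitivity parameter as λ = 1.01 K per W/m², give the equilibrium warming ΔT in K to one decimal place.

ΔF = 3.06 W/m²; ΔT = 3.1 K

CO₂: 5.35 × ln(431/280) = 5.35 × ln(1.53929) = 5.35 × 0.43132 = 2.3076 W/m².
N₂O: 0.120 × (√327 − √273) = 0.120 × (18.0831 − 16.5227) = 0.120 × 1.5604 = 0.1872 W/m².
CH₄: 0.036 × (√1793 − √707) = 0.036 × (42.3438 − 26.5895) = 0.036 × 15.7543 = 0.5672 W/m².
Total ΔF = 2.3076 + 0.1872 + 0.5672 = 3.0620 W/m².
ΔT = λ ΔF = 1.01 × 3.06 = 3.0906 K.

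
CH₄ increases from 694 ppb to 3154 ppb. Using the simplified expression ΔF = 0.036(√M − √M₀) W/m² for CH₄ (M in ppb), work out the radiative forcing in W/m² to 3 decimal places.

ΔF = 1.073 W/m²

CH₄: 0.036 × (√3154 − √694) = 0.036 × (56.1605 − 26.3439) = 0.036 × 29.8166 = 1.0734 W/m².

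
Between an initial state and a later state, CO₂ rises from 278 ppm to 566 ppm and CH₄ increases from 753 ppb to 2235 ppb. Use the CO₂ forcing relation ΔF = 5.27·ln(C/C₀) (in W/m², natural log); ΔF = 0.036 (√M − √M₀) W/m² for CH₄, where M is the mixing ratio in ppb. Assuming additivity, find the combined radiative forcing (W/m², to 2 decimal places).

ΔF = 4.46 W/m²

CO₂: 5.27 × ln(566/278) = 5.27 × ln(2.03597) = 5.27 × 0.71097 = 3.7468 W/m².
CH₄: 0.036 × (√2235 − √753) = 0.036 × (47.2758 − 27.4408) = 0.036 × 19.8350 = 0.7141 W/m².
Total ΔF = 3.7468 + 0.7141 = 4.4609 W/m².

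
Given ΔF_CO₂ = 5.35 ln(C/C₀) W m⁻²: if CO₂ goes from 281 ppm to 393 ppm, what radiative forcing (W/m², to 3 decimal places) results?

CO₂ absorption bands are partially saturated, so forcing scales with the logarithm of the concentration ratio.
CO₂: 5.35 × ln(393/281) = 5.35 × ln(1.39858) = 5.35 × 0.33546 = 1.7947 W/m².

ΔF = 1.795 W/m²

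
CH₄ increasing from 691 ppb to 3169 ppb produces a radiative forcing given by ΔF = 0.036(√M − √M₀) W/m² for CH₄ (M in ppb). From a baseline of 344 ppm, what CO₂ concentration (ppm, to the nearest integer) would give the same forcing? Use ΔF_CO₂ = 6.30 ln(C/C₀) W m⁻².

CH₄ forcing: 0.036 × (√3169 − √691) = 0.036 × (56.2939 − 26.2869) = 0.036 × 30.0070 = 1.08025 W/m².
Set 6.30 ln(C/344) = 1.08025: ln(C/344) = 1.08025/6.30 = 0.17147, so C = 344 × e^0.17147 = 344 × 1.18705 = 408.35 ppm.

C ≈ 408 ppm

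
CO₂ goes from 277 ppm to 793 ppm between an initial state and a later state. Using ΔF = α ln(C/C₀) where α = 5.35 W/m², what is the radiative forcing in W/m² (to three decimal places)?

ΔF = 5.627 W/m²

CO₂: 5.35 × ln(793/277) = 5.35 × ln(2.86282) = 5.35 × 1.05181 = 5.6272 W/m².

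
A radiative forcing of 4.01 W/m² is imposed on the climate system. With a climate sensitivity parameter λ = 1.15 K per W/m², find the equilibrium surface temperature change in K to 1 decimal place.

ΔT = λ ΔF = 1.15 × 4.01 = 4.6115 K.

ΔT = 4.6 K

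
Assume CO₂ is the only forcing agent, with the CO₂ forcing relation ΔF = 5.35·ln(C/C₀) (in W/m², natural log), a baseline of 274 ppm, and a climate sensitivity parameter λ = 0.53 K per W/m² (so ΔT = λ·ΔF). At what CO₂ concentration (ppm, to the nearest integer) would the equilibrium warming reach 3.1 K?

Required forcing: ΔF = ΔT/λ = 3.1/0.53 = 5.8491 W/m².
Then ln(C/274) = ΔF/5.35 = 5.8491/5.35 = 1.09329.
So C = 274 × e^1.09329 = 274 × 2.98408 = 817.64 ppm.

C ≈ 818 ppm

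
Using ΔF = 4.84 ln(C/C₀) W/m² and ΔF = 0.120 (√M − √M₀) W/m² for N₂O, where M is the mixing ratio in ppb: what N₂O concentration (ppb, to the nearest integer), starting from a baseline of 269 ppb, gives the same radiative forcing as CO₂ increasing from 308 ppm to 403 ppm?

CO₂ forcing: 4.84 × ln(403/308) = 4.84 × 0.268837 = 1.30117 W/m².
Set 0.120(√M − √269) = 1.30117: √M = 1.30117/0.120 + √269 = 10.8431 + 16.4012 = 27.2443.
M = (27.2443)² = 742.25 ppb.

M ≈ 742 ppb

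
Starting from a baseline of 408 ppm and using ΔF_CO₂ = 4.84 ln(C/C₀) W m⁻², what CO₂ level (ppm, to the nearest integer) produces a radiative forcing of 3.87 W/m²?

Set 4.84 ln(C/408) = 3.87, so ln(C/408) = 3.87/4.84 = 0.79959.
Then C/408 = e^0.79959 = 2.22463, giving C = 408 × 2.22463 = 907.65 ppm.

C ≈ 908 ppm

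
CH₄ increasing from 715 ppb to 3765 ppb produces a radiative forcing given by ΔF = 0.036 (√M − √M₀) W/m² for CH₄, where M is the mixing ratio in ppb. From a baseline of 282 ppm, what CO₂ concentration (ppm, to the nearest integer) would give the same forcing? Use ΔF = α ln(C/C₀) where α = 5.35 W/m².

C ≈ 356 ppm

CH₄ forcing: 0.036 × (√3765 − √715) = 0.036 × (61.3596 − 26.7395) = 0.036 × 34.6201 = 1.24632 W/m².
Set 5.35 ln(C/282) = 1.24632: ln(C/282) = 1.24632/5.35 = 0.23296, so C = 282 × e^0.23296 = 282 × 1.26233 = 355.98 ppm.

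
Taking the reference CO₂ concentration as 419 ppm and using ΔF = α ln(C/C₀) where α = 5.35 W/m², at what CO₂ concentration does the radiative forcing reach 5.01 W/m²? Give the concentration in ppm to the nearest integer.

C ≈ 1069 ppm

Set 5.35 ln(C/419) = 5.01, so ln(C/419) = 5.01/5.35 = 0.93645.
Then C/419 = e^0.93645 = 2.55091, giving C = 419 × 2.55091 = 1068.83 ppm.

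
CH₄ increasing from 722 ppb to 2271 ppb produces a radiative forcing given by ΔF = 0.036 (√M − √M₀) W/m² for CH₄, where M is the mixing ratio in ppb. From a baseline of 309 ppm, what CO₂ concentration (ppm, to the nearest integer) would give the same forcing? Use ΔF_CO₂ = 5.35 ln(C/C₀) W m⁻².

C ≈ 355 ppm

CH₄ forcing: 0.036 × (√2271 − √722) = 0.036 × (47.6550 − 26.8701) = 0.036 × 20.7849 = 0.74826 W/m².
Set 5.35 ln(C/309) = 0.74826: ln(C/309) = 0.74826/5.35 = 0.13986, so C = 309 × e^0.13986 = 309 × 1.15011 = 355.38 ppm.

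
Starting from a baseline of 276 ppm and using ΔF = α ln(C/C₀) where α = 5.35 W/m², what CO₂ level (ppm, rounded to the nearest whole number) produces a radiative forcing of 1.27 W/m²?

C ≈ 350 ppm

Set 5.35 ln(C/276) = 1.27, so ln(C/276) = 1.27/5.35 = 0.23738.
Then C/276 = e^0.23738 = 1.26792, giving C = 276 × 1.26792 = 349.95 ppm.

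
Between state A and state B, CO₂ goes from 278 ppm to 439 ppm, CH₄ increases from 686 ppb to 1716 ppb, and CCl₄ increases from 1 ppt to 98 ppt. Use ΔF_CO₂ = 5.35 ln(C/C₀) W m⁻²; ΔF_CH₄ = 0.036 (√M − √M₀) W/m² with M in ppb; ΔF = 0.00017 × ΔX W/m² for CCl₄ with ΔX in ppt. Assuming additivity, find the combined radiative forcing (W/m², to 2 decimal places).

CO₂: 5.35 × ln(439/278) = 5.35 × ln(1.57914) = 5.35 × 0.45688 = 2.4443 W/m².
CH₄: 0.036 × (√1716 − √686) = 0.036 × (41.4246 − 26.1916) = 0.036 × 15.2330 = 0.5484 W/m².
CCl₄: ΔF = 0.00017 × (98 − 1) = 0.00017 × 97 = 0.0165 W/m².
Total ΔF = 2.4443 + 0.5484 + 0.0165 = 3.0092 W/m².

ΔF = 3.01 W/m²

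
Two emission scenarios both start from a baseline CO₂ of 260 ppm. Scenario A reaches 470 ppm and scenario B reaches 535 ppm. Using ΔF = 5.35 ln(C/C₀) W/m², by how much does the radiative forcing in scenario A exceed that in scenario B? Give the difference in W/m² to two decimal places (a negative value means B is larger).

ΔF_A − ΔF_B = -0.69 W/m²

ΔF_A = 5.35 ln(470/260) = 5.35 × 0.59205 = 3.1675 W/m².
ΔF_B = 5.35 ln(535/260) = 5.35 × 0.72159 = 3.8605 W/m².
Difference: 3.1675 − 3.8605 = -0.6930 W/m².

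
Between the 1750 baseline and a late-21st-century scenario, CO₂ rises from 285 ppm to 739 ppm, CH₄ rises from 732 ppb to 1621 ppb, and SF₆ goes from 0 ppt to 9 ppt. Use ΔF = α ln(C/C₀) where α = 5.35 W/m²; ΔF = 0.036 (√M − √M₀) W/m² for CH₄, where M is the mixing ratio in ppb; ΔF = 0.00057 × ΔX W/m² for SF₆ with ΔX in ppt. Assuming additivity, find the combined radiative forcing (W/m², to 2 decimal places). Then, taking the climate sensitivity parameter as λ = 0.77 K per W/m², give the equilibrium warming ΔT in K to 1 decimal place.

ΔF = 5.58 W/m²; ΔT = 4.3 K

CO₂: 5.35 × ln(739/285) = 5.35 × ln(2.59298) = 5.35 × 0.95281 = 5.0975 W/m².
CH₄: 0.036 × (√1621 − √732) = 0.036 × (40.2616 − 27.0555) = 0.036 × 13.2061 = 0.4754 W/m².
SF₆: ΔF = 0.00057 × (9 − 0) = 0.00057 × 9 = 0.0051 W/m².
Total ΔF = 5.0975 + 0.4754 + 0.0051 = 5.5780 W/m².
ΔT = λ ΔF = 0.77 × 5.58 = 4.2966 K.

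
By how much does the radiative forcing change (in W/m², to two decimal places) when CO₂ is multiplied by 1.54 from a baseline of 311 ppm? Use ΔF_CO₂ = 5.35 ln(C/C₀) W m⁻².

ΔF = 2.31 W/m²

Because the forcing depends only on the ratio C/C₀, the initial concentration does not enter.
ΔF = 5.35 × ln(1.54) = 5.35 × 0.43178 = 2.3100 W/m².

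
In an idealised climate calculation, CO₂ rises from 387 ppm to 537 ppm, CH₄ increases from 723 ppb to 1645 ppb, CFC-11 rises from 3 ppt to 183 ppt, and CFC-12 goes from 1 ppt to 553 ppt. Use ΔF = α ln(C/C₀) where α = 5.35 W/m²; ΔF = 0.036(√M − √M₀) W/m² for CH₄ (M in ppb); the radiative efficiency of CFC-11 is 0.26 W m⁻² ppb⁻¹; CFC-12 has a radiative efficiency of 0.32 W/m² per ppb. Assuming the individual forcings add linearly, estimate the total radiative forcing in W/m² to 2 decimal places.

CO₂: 5.35 × ln(537/387) = 5.35 × ln(1.38760) = 5.35 × 0.32758 = 1.7526 W/m².
CH₄: 0.036 × (√1645 − √723) = 0.036 × (40.5586 − 26.8887) = 0.036 × 13.6699 = 0.4921 W/m².
CFC-11: Δ = 183 − 3 = 180 ppt = 0.180 ppb; ΔF = 0.26 × 0.180 = 0.0468 W/m².
CFC-12: Δ = 553 − 1 = 552 ppt = 0.552 ppb; ΔF = 0.32 × 0.552 = 0.1766 W/m².
Total ΔF = 1.7526 + 0.4921 + 0.0468 + 0.1766 = 2.4681 W/m².

ΔF = 2.47 W/m²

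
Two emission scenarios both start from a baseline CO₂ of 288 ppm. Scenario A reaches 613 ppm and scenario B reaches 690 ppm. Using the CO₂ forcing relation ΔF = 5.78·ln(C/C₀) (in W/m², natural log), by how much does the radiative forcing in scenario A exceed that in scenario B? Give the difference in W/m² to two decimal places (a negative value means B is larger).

ΔF_A = 5.78 ln(613/288) = 5.78 × 0.75540 = 4.3662 W/m².
ΔF_B = 5.78 ln(690/288) = 5.78 × 0.87373 = 5.0502 W/m².
Difference: 4.3662 − 5.0502 = -0.6840 W/m².

ΔF_A − ΔF_B = -0.68 W/m²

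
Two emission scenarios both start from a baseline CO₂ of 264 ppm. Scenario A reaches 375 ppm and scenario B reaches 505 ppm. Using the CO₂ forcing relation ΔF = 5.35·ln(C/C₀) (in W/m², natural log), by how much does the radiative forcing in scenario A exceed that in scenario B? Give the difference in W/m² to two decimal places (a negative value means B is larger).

ΔF_A = 5.35 ln(375/264) = 5.35 × 0.35098 = 1.8777 W/m².
ΔF_B = 5.35 ln(505/264) = 5.35 × 0.64861 = 3.4701 W/m².
Difference: 1.8777 − 3.4701 = -1.5924 W/m².

ΔF_A − ΔF_B = -1.59 W/m²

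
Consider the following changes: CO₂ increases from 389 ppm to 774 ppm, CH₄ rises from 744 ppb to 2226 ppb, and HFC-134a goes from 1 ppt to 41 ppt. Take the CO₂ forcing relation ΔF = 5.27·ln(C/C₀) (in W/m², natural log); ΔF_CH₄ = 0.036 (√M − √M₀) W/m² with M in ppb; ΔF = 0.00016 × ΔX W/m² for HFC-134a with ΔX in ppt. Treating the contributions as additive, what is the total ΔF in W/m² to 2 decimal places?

CO₂: 5.27 × ln(774/389) = 5.27 × ln(1.98972) = 5.27 × 0.68799 = 3.6257 W/m².
CH₄: 0.036 × (√2226 − √744) = 0.036 × (47.1805 − 27.2764) = 0.036 × 19.9041 = 0.7165 W/m².
HFC-134a: ΔF = 0.00016 × (41 − 1) = 0.00016 × 40 = 0.0064 W/m².
Total ΔF = 3.6257 + 0.7165 + 0.0064 = 4.3486 W/m².

ΔF = 4.35 W/m²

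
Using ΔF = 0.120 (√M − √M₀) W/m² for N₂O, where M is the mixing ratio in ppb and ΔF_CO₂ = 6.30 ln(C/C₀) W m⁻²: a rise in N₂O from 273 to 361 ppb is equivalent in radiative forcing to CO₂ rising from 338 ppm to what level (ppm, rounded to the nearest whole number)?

C ≈ 354 ppm

N₂O forcing: 0.120 × (√361 − √273) = 0.120 × (19.0000 − 16.5227) = 0.120 × 2.4773 = 0.29728 W/m².
Set 6.30 ln(C/338) = 0.29728: ln(C/338) = 0.29728/6.30 = 0.04719, so C = 338 × e^0.04719 = 338 × 1.04832 = 354.33 ppm.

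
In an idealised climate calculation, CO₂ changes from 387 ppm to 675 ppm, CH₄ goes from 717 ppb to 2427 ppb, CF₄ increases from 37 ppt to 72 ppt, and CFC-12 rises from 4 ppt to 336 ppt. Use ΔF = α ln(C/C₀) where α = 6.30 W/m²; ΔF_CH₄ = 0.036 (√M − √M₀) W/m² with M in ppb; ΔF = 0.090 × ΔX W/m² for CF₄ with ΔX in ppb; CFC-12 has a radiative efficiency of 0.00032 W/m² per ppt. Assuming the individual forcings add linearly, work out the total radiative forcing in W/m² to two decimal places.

ΔF = 4.42 W/m²

CO₂: 6.30 × ln(675/387) = 6.30 × ln(1.74419) = 6.30 × 0.55629 = 3.5046 W/m².
CH₄: 0.036 × (√2427 − √717) = 0.036 × (49.2646 − 26.7769) = 0.036 × 22.4877 = 0.8096 W/m².
CF₄: Δ = 72 − 37 = 35 ppt = 0.035 ppb; ΔF = 0.090 × 0.035 = 0.0032 W/m².
CFC-12: ΔF = 0.00032 × (336 − 4) = 0.00032 × 332 = 0.1062 W/m².
Total ΔF = 3.5046 + 0.8096 + 0.0032 + 0.1062 = 4.4236 W/m².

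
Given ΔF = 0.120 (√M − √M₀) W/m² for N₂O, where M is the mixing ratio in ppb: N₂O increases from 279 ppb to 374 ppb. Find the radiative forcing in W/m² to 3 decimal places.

ΔF = 0.316 W/m²

N₂O: 0.120 × (√374 − √279) = 0.120 × (19.3391 − 16.7033) = 0.120 × 2.6358 = 0.3163 W/m².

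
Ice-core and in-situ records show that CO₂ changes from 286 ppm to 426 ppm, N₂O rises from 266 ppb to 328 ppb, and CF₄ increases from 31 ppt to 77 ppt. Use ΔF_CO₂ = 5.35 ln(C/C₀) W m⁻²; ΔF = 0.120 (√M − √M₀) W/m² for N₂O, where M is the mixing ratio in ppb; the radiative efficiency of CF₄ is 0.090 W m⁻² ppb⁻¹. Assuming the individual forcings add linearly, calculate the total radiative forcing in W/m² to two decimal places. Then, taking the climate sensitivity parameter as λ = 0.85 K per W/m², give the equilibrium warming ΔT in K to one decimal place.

CO₂: 5.35 × ln(426/286) = 5.35 × ln(1.48951) = 5.35 × 0.39845 = 2.1317 W/m².
N₂O: 0.120 × (√328 − √266) = 0.120 × (18.1108 − 16.3095) = 0.120 × 1.8013 = 0.2162 W/m².
CF₄: Δ = 77 − 31 = 46 ppt = 0.046 ppb; ΔF = 0.090 × 0.046 = 0.0041 W/m².
Total ΔF = 2.1317 + 0.2162 + 0.0041 = 2.3520 W/m².
ΔT = λ ΔF = 0.85 × 2.35 = 1.9975 K.

ΔF = 2.35 W/m²; ΔT = 2.0 K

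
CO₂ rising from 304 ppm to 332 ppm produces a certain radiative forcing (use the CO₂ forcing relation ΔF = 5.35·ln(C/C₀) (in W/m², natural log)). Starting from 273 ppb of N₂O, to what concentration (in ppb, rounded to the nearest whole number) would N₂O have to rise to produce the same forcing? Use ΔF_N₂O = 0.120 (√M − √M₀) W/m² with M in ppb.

CO₂ forcing: 5.35 × ln(332/304) = 5.35 × 0.088107 = 0.47137 W/m².
Set 0.120(√M − √273) = 0.47137: √M = 0.47137/0.120 + √273 = 3.9281 + 16.5227 = 20.4508.
M = (20.4508)² = 418.24 ppb.

M ≈ 418 ppb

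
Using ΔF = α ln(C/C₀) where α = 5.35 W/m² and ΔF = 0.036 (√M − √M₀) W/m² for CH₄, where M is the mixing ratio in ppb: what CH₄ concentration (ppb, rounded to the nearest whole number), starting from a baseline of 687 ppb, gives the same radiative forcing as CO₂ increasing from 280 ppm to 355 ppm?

M ≈ 3780 ppb

CO₂ forcing: 5.35 × ln(355/280) = 5.35 × 0.237328 = 1.26970 W/m².
Set 0.036(√M − √687) = 1.26970: √M = 1.26970/0.036 + √687 = 35.2694 + 26.2107 = 61.4801.
M = (61.4801)² = 3779.80 ppb.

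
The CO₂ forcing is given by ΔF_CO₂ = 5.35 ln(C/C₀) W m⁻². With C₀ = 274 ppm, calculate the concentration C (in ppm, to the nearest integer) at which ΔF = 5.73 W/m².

Set 5.35 ln(C/274) = 5.73, so ln(C/274) = 5.73/5.35 = 1.07103.
Then C/274 = e^1.07103 = 2.91838, giving C = 274 × 2.91838 = 799.64 ppm.

C ≈ 800 ppm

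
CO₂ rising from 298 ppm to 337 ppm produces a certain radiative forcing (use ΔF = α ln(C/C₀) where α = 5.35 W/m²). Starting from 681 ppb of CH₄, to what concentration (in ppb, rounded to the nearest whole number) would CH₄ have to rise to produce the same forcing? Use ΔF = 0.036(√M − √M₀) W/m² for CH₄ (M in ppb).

M ≈ 1969 ppb

CO₂ forcing: 5.35 × ln(337/298) = 5.35 × 0.122989 = 0.65799 W/m².
Set 0.036(√M − √681) = 0.65799: √M = 0.65799/0.036 + √681 = 18.2775 + 26.0960 = 44.3735.
M = (44.3735)² = 1969.01 ppb.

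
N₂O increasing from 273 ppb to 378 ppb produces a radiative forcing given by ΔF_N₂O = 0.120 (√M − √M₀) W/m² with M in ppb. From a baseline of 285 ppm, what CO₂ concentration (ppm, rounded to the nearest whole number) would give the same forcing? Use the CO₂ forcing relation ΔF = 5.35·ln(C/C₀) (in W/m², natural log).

C ≈ 304 ppm

N₂O forcing: 0.120 × (√378 − √273) = 0.120 × (19.4422 − 16.5227) = 0.120 × 2.9195 = 0.35034 W/m².
Set 5.35 ln(C/285) = 0.35034: ln(C/285) = 0.35034/5.35 = 0.06548, so C = 285 × e^0.06548 = 285 × 1.06767 = 304.29 ppm.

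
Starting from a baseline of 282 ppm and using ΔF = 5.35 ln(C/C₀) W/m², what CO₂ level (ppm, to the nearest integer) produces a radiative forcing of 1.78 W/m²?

C ≈ 393 ppm

Set 5.35 ln(C/282) = 1.78, so ln(C/282) = 1.78/5.35 = 0.33271.
Then C/282 = e^0.33271 = 1.39474, giving C = 282 × 1.39474 = 393.32 ppm.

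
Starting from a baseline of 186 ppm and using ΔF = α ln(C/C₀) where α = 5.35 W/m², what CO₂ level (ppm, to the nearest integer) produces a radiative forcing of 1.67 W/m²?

Set 5.35 ln(C/186) = 1.67, so ln(C/186) = 1.67/5.35 = 0.31215.
Then C/186 = e^0.31215 = 1.36636, giving C = 186 × 1.36636 = 254.14 ppm.

C ≈ 254 ppm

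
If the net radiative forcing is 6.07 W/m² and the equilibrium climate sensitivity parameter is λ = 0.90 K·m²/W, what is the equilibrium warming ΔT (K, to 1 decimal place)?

ΔT = λ ΔF = 0.90 × 6.07 = 5.4630 K.

ΔT = 5.5 K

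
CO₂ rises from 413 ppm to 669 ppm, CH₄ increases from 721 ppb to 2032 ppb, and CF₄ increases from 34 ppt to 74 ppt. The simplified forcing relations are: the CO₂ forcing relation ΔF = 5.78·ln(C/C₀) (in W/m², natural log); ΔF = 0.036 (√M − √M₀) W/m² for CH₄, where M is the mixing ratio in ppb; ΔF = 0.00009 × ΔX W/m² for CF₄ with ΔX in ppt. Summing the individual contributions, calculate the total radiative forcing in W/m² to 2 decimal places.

CO₂: 5.78 × ln(669/413) = 5.78 × ln(1.61985) = 5.78 × 0.48233 = 2.7879 W/m².
CH₄: 0.036 × (√2032 − √721) = 0.036 × (45.0777 − 26.8514) = 0.036 × 18.2263 = 0.6561 W/m².
CF₄: ΔF = 0.00009 × (74 − 34) = 0.00009 × 40 = 0.0036 W/m².
Total ΔF = 2.7879 + 0.6561 + 0.0036 = 3.4476 W/m².

ΔF = 3.45 W/m²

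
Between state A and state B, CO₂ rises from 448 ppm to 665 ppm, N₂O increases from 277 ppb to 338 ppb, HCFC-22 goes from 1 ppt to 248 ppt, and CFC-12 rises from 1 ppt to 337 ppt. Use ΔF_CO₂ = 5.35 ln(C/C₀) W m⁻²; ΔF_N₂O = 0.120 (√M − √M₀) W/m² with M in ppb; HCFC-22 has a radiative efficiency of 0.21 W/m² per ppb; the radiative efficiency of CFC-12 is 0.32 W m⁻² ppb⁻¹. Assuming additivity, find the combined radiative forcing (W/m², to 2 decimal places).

CO₂: 5.35 × ln(665/448) = 5.35 × ln(1.48438) = 5.35 × 0.39500 = 2.1133 W/m².
N₂O: 0.120 × (√338 − √277) = 0.120 × (18.3848 − 16.6433) = 0.120 × 1.7415 = 0.2090 W/m².
HCFC-22: Δ = 248 − 1 = 247 ppt = 0.247 ppb; ΔF = 0.21 × 0.247 = 0.0519 W/m².
CFC-12: Δ = 337 − 1 = 336 ppt = 0.336 ppb; ΔF = 0.32 × 0.336 = 0.1075 W/m².
Total ΔF = 2.1133 + 0.2090 + 0.0519 + 0.1075 = 2.4817 W/m².

ΔF = 2.48 W/m²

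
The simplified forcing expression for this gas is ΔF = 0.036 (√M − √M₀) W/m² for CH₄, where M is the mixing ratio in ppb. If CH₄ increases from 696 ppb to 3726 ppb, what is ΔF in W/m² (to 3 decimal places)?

ΔF = 1.248 W/m²

CH₄: 0.036 × (√3726 − √696) = 0.036 × (61.0410 − 26.3818) = 0.036 × 34.6592 = 1.2477 W/m².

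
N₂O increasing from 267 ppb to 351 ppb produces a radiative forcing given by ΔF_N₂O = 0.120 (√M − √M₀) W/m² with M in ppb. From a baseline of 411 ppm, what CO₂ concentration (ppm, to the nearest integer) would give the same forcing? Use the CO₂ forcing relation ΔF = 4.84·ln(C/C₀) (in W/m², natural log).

N₂O forcing: 0.120 × (√351 − √267) = 0.120 × (18.7350 − 16.3401) = 0.120 × 2.3949 = 0.28739 W/m².
Set 4.84 ln(C/411) = 0.28739: ln(C/411) = 0.28739/4.84 = 0.05938, so C = 411 × e^0.05938 = 411 × 1.06118 = 436.14 ppm.

C ≈ 436 ppm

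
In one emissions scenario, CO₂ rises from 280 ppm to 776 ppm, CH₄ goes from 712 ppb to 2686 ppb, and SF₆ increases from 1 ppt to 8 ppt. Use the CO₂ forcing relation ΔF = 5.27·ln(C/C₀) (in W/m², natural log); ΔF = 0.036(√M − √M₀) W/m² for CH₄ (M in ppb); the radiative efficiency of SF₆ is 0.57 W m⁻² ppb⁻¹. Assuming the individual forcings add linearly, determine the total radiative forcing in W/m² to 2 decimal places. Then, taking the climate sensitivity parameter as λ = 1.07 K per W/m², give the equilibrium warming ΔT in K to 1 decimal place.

CO₂: 5.27 × ln(776/280) = 5.27 × ln(2.77143) = 5.27 × 1.01936 = 5.3720 W/m².
CH₄: 0.036 × (√2686 − √712) = 0.036 × (51.8266 − 26.6833) = 0.036 × 25.1433 = 0.9052 W/m².
SF₆: Δ = 8 − 1 = 7 ppt = 0.007 ppb; ΔF = 0.57 × 0.007 = 0.0040 W/m².
Total ΔF = 5.3720 + 0.9052 + 0.0040 = 6.2812 W/m².
ΔT = λ ΔF = 1.07 × 6.28 = 6.7196 K.

ΔF = 6.28 W/m²; ΔT = 6.7 K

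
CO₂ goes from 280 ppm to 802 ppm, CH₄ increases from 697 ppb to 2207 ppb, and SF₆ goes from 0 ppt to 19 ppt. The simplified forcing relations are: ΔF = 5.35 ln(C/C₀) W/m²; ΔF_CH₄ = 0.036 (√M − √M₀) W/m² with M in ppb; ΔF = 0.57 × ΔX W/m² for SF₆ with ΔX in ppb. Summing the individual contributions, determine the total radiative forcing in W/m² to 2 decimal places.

ΔF = 6.38 W/m²

CO₂: 5.35 × ln(802/280) = 5.35 × ln(2.86429) = 5.35 × 1.05232 = 5.6299 W/m².
CH₄: 0.036 × (√2207 − √697) = 0.036 × (46.9787 − 26.4008) = 0.036 × 20.5779 = 0.7408 W/m².
SF₆: Δ = 19 − 0 = 19 ppt = 0.019 ppb; ΔF = 0.57 × 0.019 = 0.0108 W/m².
Total ΔF = 5.6299 + 0.7408 + 0.0108 = 6.3815 W/m².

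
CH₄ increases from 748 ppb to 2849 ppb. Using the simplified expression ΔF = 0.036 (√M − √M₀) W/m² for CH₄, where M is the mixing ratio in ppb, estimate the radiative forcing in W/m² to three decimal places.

CH₄: 0.036 × (√2849 − √748) = 0.036 × (53.3760 − 27.3496) = 0.036 × 26.0264 = 0.9370 W/m².

ΔF = 0.937 W/m²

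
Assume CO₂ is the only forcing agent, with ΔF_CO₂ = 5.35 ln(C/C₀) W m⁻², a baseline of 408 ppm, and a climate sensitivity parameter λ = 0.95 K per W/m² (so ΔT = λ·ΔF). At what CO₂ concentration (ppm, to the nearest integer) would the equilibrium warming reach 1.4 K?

Required forcing: ΔF = ΔT/λ = 1.4/0.95 = 1.4737 W/m².
Then ln(C/408) = ΔF/5.35 = 1.4737/5.35 = 0.27546.
So C = 408 × e^0.27546 = 408 × 1.31714 = 537.39 ppm.

C ≈ 537 ppm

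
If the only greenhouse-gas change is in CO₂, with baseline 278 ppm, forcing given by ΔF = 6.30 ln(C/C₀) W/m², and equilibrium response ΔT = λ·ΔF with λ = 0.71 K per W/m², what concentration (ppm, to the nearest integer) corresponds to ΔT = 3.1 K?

C ≈ 556 ppm

Required forcing: ΔF = ΔT/λ = 3.1/0.71 = 4.3662 W/m².
Then ln(C/278) = ΔF/6.30 = 4.3662/6.30 = 0.69305.
So C = 278 × e^0.69305 = 278 × 1.99981 = 555.95 ppm.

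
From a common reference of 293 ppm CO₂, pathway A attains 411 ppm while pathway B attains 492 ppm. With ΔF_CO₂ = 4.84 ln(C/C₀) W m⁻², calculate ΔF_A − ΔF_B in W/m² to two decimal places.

ΔF_A − ΔF_B = -0.87 W/m²

ΔF_A = 4.84 ln(411/293) = 4.84 × 0.33842 = 1.6380 W/m².
ΔF_B = 4.84 ln(492/293) = 4.84 × 0.51831 = 2.5086 W/m².
Difference: 1.6380 − 2.5086 = -0.8706 W/m².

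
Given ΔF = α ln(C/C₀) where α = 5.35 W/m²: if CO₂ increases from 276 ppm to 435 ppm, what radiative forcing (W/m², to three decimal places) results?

ΔF = 2.434 W/m²

CO₂: 5.35 × ln(435/276) = 5.35 × ln(1.57609) = 5.35 × 0.45495 = 2.4340 W/m².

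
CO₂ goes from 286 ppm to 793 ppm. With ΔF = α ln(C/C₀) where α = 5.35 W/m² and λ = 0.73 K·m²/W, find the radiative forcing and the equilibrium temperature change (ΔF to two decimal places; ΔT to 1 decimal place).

ΔF = 5.46 W/m²; ΔT = 4.0 K

CO₂: 5.35 × ln(793/286) = 5.35 × ln(2.77273) = 5.35 × 1.01983 = 5.4561 W/m².
ΔT = λ ΔF = 0.73 × 5.46 = 3.9858 K.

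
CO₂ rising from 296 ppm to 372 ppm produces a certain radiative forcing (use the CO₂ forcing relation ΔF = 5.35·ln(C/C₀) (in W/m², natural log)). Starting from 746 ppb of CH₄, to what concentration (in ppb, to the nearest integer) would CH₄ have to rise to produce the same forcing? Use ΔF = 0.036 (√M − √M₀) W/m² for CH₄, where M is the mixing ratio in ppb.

M ≈ 3755 ppb

CO₂ forcing: 5.35 × ln(372/296) = 5.35 × 0.228534 = 1.22266 W/m².
Set 0.036(√M − √746) = 1.22266: √M = 1.22266/0.036 + √746 = 33.9628 + 27.3130 = 61.2758.
M = (61.2758)² = 3754.72 ppb.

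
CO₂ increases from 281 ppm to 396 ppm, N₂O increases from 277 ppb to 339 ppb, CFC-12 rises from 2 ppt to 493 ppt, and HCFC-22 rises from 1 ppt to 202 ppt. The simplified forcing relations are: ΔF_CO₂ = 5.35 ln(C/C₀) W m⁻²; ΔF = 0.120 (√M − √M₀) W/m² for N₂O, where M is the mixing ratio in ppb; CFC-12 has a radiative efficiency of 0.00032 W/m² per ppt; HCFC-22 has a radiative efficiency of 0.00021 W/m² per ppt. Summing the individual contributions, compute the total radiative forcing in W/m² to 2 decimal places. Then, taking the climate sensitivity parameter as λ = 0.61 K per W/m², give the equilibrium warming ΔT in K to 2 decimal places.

ΔF = 2.25 W/m²; ΔT = 1.37 K

CO₂: 5.35 × ln(396/281) = 5.35 × ln(1.40925) = 5.35 × 0.34306 = 1.8354 W/m².
N₂O: 0.120 × (√339 − √277) = 0.120 × (18.4120 − 16.6433) = 0.120 × 1.7687 = 0.2122 W/m².
CFC-12: ΔF = 0.00032 × (493 − 2) = 0.00032 × 491 = 0.1571 W/m².
HCFC-22: ΔF = 0.00021 × (202 − 1) = 0.00021 × 201 = 0.0422 W/m².
Total ΔF = 1.8354 + 0.2122 + 0.1571 + 0.0422 = 2.2469 W/m².
ΔT = λ ΔF = 0.61 × 2.25 = 1.3725 K.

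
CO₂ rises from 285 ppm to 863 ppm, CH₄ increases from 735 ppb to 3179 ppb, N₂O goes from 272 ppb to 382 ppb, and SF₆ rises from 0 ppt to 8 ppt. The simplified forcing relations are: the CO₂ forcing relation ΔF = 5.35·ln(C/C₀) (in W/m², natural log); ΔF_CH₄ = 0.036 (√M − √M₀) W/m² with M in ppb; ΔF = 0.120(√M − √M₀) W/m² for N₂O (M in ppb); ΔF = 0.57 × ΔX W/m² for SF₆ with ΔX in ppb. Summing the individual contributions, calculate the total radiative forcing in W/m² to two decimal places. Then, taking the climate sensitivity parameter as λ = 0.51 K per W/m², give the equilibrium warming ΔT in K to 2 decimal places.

CO₂: 5.35 × ln(863/285) = 5.35 × ln(3.02807) = 5.35 × 1.10793 = 5.9274 W/m².
CH₄: 0.036 × (√3179 − √735) = 0.036 × (56.3826 − 27.1109) = 0.036 × 29.2717 = 1.0538 W/m².
N₂O: 0.120 × (√382 − √272) = 0.120 × (19.5448 − 16.4924) = 0.120 × 3.0524 = 0.3663 W/m².
SF₆: Δ = 8 − 0 = 8 ppt = 0.008 ppb; ΔF = 0.57 × 0.008 = 0.0046 W/m².
Total ΔF = 5.9274 + 1.0538 + 0.3663 + 0.0046 = 7.3521 W/m².
ΔT = λ ΔF = 0.51 × 7.35 = 3.7485 K.

ΔF = 7.35 W/m²; ΔT = 3.75 K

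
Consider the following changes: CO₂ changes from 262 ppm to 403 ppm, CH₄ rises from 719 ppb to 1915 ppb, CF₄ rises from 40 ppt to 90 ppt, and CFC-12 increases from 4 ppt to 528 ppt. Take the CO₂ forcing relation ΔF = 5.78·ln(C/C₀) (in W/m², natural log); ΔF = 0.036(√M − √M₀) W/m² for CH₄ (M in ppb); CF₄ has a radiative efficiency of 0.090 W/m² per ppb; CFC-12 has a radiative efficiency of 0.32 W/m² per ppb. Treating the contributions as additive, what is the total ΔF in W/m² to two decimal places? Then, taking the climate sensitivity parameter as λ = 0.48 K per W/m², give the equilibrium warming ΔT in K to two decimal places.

ΔF = 3.27 W/m²; ΔT = 1.57 K

CO₂: 5.78 × ln(403/262) = 5.78 × ln(1.53817) = 5.78 × 0.43059 = 2.4888 W/m².
CH₄: 0.036 × (√1915 − √719) = 0.036 × (43.7607 − 26.8142) = 0.036 × 16.9465 = 0.6101 W/m².
CF₄: Δ = 90 − 40 = 50 ppt = 0.050 ppb; ΔF = 0.090 × 0.050 = 0.0045 W/m².
CFC-12: Δ = 528 − 4 = 524 ppt = 0.524 ppb; ΔF = 0.32 × 0.524 = 0.1677 W/m².
Total ΔF = 2.4888 + 0.6101 + 0.0045 + 0.1677 = 3.2711 W/m².
ΔT = λ ΔF = 0.48 × 3.27 = 1.5696 K.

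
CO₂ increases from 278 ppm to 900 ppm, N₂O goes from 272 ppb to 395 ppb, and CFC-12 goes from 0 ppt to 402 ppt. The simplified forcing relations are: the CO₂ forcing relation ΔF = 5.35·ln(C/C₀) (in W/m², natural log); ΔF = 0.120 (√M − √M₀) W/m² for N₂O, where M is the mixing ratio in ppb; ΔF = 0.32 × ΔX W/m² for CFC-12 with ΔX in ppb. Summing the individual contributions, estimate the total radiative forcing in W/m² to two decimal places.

ΔF = 6.82 W/m²

CO₂: 5.35 × ln(900/278) = 5.35 × ln(3.23741) = 5.35 × 1.17477 = 6.2850 W/m².
N₂O: 0.120 × (√395 − √272) = 0.120 × (19.8746 − 16.4924) = 0.120 × 3.3822 = 0.4059 W/m².
CFC-12: Δ = 402 − 0 = 402 ppt = 0.402 ppb; ΔF = 0.32 × 0.402 = 0.1286 W/m².
Total ΔF = 6.2850 + 0.4059 + 0.1286 = 6.8195 W/m².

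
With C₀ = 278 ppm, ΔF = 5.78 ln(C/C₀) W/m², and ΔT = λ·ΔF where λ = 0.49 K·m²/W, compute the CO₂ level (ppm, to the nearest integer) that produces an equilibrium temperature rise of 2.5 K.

Required forcing: ΔF = ΔT/λ = 2.5/0.49 = 5.1020 W/m².
Then ln(C/278) = ΔF/5.78 = 5.1020/5.78 = 0.88270.
So C = 278 × e^0.88270 = 278 × 2.41742 = 672.04 ppm.

C ≈ 672 ppm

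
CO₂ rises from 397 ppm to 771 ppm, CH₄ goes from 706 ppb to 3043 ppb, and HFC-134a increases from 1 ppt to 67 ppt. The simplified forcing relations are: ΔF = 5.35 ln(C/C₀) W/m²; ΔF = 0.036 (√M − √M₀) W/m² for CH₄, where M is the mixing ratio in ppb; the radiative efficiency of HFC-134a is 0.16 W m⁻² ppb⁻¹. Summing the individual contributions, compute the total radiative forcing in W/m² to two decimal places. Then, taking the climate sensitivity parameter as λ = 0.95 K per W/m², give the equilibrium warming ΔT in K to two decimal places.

CO₂: 5.35 × ln(771/397) = 5.35 × ln(1.94207) = 5.35 × 0.66375 = 3.5511 W/m².
CH₄: 0.036 × (√3043 − √706) = 0.036 × (55.1634 − 26.5707) = 0.036 × 28.5927 = 1.0293 W/m².
HFC-134a: Δ = 67 − 1 = 66 ppt = 0.066 ppb; ΔF = 0.16 × 0.066 = 0.0106 W/m².
Total ΔF = 3.5511 + 1.0293 + 0.0106 = 4.5910 W/m².
ΔT = λ ΔF = 0.95 × 4.59 = 4.3605 K.

ΔF = 4.59 W/m²; ΔT = 4.36 K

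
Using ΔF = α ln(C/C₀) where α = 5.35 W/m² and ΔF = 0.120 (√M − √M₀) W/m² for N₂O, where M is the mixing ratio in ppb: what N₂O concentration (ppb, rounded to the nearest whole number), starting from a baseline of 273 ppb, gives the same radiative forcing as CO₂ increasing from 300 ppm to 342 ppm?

CO₂ forcing: 5.35 × ln(342/300) = 5.35 × 0.131028 = 0.70100 W/m².
Set 0.120(√M − √273) = 0.70100: √M = 0.70100/0.120 + √273 = 5.8417 + 16.5227 = 22.3644.
M = (22.3644)² = 500.17 ppb.

M ≈ 500 ppb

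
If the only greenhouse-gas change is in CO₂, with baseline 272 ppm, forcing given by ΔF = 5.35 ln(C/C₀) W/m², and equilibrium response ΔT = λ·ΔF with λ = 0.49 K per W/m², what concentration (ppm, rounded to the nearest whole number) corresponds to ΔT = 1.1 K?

Required forcing: ΔF = ΔT/λ = 1.1/0.49 = 2.2449 W/m².
Then ln(C/272) = ΔF/5.35 = 2.2449/5.35 = 0.41961.
So C = 272 × e^0.41961 = 272 × 1.52137 = 413.81 ppm.

C ≈ 414 ppm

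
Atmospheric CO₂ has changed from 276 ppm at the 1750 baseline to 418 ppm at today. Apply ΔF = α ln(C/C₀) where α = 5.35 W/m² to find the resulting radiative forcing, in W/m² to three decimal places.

CO₂ absorption bands are partially saturated, so forcing scales with the logarithm of the concentration ratio.
CO₂: 5.35 × ln(418/276) = 5.35 × ln(1.51449) = 5.35 × 0.41508 = 2.2207 W/m².

ΔF = 2.221 W/m²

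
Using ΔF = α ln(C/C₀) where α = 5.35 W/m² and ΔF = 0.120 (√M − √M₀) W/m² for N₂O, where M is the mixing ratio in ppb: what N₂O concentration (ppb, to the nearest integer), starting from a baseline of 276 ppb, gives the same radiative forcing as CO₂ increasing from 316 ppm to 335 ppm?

M ≈ 369 ppb

CO₂ forcing: 5.35 × ln(335/316) = 5.35 × 0.058388 = 0.31238 W/m².
Set 0.120(√M − √276) = 0.31238: √M = 0.31238/0.120 + √276 = 2.6032 + 16.6132 = 19.2164.
M = (19.2164)² = 369.27 ppb.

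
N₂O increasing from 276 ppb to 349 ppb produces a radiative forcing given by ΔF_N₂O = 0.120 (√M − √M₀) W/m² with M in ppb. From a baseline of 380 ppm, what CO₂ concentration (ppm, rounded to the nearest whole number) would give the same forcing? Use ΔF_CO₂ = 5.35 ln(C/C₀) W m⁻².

N₂O forcing: 0.120 × (√349 − √276) = 0.120 × (18.6815 − 16.6132) = 0.120 × 2.0683 = 0.24820 W/m².
Set 5.35 ln(C/380) = 0.24820: ln(C/380) = 0.24820/5.35 = 0.04639, so C = 380 × e^0.04639 = 380 × 1.04748 = 398.04 ppm.

C ≈ 398 ppm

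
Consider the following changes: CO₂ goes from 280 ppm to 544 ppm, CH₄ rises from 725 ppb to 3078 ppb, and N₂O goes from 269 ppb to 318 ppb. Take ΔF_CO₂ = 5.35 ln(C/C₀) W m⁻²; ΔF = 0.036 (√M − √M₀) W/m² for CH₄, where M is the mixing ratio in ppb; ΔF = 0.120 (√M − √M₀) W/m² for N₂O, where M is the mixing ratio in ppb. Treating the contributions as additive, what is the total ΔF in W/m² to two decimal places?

CO₂: 5.35 × ln(544/280) = 5.35 × ln(1.94286) = 5.35 × 0.66416 = 3.5533 W/m².
CH₄: 0.036 × (√3078 − √725) = 0.036 × (55.4797 − 26.9258) = 0.036 × 28.5539 = 1.0279 W/m².
N₂O: 0.120 × (√318 − √269) = 0.120 × (17.8326 − 16.4012) = 0.120 × 1.4314 = 0.1718 W/m².
Total ΔF = 3.5533 + 1.0279 + 0.1718 = 4.7530 W/m².

ΔF = 4.75 W/m²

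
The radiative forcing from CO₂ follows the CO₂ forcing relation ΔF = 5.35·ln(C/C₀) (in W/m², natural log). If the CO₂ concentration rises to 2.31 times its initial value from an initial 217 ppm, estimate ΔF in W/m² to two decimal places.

Because the forcing depends only on the ratio C/C₀, the initial concentration does not enter.
ΔF = 5.35 × ln(2.31) = 5.35 × 0.83725 = 4.4793 W/m².

ΔF = 4.48 W/m²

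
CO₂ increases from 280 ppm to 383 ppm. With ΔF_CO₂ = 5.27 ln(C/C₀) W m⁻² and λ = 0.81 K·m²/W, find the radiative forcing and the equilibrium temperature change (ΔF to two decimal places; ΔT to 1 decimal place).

CO₂: 5.27 × ln(383/280) = 5.27 × ln(1.36786) = 5.27 × 0.31325 = 1.6508 W/m².
ΔT = λ ΔF = 0.81 × 1.65 = 1.3365 K.

ΔF = 1.65 W/m²; ΔT = 1.3 K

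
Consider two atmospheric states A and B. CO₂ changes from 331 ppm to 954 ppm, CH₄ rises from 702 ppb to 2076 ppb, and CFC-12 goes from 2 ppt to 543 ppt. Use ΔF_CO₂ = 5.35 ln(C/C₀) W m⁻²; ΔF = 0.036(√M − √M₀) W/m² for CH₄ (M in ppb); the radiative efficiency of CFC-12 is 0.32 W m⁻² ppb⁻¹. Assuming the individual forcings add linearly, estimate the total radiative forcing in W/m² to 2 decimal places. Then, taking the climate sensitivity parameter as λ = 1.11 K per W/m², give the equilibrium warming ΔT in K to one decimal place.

CO₂: 5.35 × ln(954/331) = 5.35 × ln(2.88218) = 5.35 × 1.05855 = 5.6632 W/m².
CH₄: 0.036 × (√2076 − √702) = 0.036 × (45.5631 − 26.4953) = 0.036 × 19.0678 = 0.6864 W/m².
CFC-12: Δ = 543 − 2 = 541 ppt = 0.541 ppb; ΔF = 0.32 × 0.541 = 0.1731 W/m².
Total ΔF = 5.6632 + 0.6864 + 0.1731 = 6.5227 W/m².
ΔT = λ ΔF = 1.11 × 6.52 = 7.2372 K.

ΔF = 6.52 W/m²; ΔT = 7.2 K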